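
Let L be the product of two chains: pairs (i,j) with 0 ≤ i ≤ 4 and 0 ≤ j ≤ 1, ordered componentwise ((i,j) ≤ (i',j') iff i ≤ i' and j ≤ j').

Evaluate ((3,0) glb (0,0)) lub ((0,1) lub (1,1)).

(3,0) ∧ (0,0) = (0,0)
(0,1) ∨ (1,1) = (1,1)
(0,0) ∨ (1,1) = (1,1)

(1,1)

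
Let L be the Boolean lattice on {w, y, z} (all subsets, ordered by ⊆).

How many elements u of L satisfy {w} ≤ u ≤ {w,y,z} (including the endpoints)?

4

The interval [{w}, {w,y,z}] = {{w,y,z}, {w,y}, {w,z}, {w}}, which has 4 elements.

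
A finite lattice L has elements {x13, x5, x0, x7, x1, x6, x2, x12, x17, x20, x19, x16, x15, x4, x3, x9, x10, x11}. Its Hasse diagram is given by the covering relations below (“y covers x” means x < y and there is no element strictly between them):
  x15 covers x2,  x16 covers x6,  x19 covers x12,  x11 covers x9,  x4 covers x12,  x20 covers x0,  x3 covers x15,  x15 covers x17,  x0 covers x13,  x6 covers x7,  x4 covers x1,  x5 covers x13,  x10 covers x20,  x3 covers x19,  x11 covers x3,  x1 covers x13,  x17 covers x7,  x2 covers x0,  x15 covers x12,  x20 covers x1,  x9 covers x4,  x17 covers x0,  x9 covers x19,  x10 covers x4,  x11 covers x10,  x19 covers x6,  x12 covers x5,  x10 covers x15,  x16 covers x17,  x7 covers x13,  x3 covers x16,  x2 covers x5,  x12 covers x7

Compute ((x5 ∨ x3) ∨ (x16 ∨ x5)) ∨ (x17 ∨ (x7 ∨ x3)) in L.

x3

x5 ∨ x3 = x3
x16 ∨ x5 = x3
x3 ∨ x3 = x3
x7 ∨ x3 = x3
x17 ∨ x3 = x3
x3 ∨ x3 = x3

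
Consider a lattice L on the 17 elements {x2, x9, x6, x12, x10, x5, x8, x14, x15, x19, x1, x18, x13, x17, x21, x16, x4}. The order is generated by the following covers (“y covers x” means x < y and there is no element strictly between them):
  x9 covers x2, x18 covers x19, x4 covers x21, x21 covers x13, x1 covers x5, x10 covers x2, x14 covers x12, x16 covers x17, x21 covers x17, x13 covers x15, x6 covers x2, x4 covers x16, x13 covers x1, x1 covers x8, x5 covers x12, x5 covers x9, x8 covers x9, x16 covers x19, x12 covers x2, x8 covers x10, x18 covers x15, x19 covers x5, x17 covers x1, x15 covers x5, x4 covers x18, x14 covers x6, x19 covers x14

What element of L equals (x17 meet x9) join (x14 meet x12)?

x17 ∧ x9 = x9
x14 ∧ x12 = x12
x9 ∨ x12 = x5

x5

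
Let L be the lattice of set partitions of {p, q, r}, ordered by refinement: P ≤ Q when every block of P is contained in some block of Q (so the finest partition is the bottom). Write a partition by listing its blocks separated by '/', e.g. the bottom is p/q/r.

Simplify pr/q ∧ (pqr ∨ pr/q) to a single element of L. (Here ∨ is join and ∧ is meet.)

pqr ∨ pr/q = pqr
pr/q ∧ pqr = pr/q

pr/q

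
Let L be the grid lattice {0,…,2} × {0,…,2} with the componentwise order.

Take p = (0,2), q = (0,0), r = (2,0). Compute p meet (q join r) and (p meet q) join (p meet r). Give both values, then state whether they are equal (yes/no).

q join r = (2,0), so p meet (q join r) = (0,2) meet (2,0) = (0,0).
p meet q = (0,0) and p meet r = (0,0), so (p meet q) join (p meet r) = (0,0) join (0,0) = (0,0).
Equal: yes.

(0,0); (0,0); yes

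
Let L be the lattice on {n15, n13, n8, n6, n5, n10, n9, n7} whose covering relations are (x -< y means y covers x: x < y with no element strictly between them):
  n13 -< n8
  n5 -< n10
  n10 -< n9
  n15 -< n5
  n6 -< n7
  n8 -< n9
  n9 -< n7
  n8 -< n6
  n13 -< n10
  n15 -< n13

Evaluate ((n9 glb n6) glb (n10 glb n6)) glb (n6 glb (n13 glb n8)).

n13

n9 ∧ n6 = n8
n10 ∧ n6 = n13
n8 ∧ n13 = n13
n13 ∧ n8 = n13
n6 ∧ n13 = n13
n13 ∧ n13 = n13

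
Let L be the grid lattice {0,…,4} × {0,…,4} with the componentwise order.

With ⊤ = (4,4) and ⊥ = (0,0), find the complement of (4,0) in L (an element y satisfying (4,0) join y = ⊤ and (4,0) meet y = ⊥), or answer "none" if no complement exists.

Need y with (4,0) ∨ y = (4,4) and (4,0) ∧ y = (0,0).
Checking each element gives: (0,4).

(0,4)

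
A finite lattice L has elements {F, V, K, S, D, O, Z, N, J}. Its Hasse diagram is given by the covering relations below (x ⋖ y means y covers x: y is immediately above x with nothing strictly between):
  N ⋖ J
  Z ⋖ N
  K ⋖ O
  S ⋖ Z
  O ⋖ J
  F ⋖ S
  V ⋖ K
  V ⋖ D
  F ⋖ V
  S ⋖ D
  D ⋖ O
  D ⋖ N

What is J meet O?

Common lower bounds of {J, O}: D, F, K, O, S, V.
The greatest among these is O.

O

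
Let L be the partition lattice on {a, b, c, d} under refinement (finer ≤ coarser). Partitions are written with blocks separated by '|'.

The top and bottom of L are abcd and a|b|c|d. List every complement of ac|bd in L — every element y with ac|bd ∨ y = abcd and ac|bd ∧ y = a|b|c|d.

Need y with ac|bd ∨ y = abcd and ac|bd ∧ y = a|b|c|d.
Checking each element gives: ab|cd, ab|c|d, ad|bc, ad|b|c, a|bc|d, a|b|cd.

ab|cd, ab|c|d, ad|bc, ad|b|c, a|bc|d, a|b|cd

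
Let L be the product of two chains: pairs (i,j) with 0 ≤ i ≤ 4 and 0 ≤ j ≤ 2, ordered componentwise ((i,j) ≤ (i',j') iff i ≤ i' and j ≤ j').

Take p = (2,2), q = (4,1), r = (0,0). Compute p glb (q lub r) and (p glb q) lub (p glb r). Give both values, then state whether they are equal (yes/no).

q lub r = (4,1), so p glb (q lub r) = (2,2) glb (4,1) = (2,1).
p glb q = (2,1) and p glb r = (0,0), so (p glb q) lub (p glb r) = (2,1) lub (0,0) = (2,1).
Equal: yes.

(2,1); (2,1); yes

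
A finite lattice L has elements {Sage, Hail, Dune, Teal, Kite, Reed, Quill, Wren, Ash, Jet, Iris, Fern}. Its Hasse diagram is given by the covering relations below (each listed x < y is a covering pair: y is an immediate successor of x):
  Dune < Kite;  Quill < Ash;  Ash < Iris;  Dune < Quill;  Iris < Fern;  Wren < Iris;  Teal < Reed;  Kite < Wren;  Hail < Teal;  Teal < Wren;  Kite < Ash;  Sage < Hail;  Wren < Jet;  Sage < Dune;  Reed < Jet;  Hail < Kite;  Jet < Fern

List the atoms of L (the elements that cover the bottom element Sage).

Dune, Hail

The atoms are exactly the elements that cover Sage: Dune, Hail.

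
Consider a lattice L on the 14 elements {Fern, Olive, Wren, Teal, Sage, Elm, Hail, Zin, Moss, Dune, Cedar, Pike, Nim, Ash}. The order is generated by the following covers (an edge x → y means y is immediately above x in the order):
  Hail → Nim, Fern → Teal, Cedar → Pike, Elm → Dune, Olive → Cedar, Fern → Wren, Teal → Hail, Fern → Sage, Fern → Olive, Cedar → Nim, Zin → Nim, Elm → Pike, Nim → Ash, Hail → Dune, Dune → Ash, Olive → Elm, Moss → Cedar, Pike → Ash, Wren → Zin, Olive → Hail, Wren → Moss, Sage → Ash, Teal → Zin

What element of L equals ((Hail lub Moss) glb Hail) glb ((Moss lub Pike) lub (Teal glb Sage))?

Hail ∨ Moss = Nim
Nim ∧ Hail = Hail
Moss ∨ Pike = Pike
Teal ∧ Sage = Fern
Pike ∨ Fern = Pike
Hail ∧ Pike = Olive

Olive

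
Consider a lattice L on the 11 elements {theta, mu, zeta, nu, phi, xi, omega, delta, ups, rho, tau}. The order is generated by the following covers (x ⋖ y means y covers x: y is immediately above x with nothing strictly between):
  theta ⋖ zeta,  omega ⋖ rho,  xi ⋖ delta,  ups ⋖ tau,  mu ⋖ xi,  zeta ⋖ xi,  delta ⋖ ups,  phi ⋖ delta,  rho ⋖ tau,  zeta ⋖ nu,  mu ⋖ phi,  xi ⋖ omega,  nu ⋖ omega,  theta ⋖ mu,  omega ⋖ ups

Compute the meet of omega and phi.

mu

Common lower bounds of {omega, phi}: mu, theta.
The greatest among these is mu.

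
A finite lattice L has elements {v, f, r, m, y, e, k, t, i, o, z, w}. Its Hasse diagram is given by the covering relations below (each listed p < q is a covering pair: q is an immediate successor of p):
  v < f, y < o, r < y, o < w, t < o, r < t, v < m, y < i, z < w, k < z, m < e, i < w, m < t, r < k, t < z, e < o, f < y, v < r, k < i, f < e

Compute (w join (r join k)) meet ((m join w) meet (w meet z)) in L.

r ∨ k = k
w ∨ k = w
m ∨ w = w
w ∧ z = z
w ∧ z = z
w ∧ z = z

z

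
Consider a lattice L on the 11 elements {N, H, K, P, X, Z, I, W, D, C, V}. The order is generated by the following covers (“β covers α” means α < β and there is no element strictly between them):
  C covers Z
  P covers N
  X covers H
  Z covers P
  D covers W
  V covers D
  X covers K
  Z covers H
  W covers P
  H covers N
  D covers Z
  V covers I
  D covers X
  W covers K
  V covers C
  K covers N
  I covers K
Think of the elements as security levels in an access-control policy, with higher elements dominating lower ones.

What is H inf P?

Common lower bounds of {H, P}: N.
The greatest among these is N.

N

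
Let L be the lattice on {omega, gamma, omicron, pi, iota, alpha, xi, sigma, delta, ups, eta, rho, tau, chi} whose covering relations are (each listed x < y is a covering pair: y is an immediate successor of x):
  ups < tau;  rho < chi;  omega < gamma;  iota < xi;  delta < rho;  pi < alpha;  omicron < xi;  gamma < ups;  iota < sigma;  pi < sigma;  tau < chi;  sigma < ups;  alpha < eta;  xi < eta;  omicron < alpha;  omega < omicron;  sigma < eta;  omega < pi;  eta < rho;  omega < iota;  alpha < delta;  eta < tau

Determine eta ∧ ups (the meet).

Common lower bounds of {eta, ups}: iota, omega, pi, sigma.
The greatest among these is sigma.

sigma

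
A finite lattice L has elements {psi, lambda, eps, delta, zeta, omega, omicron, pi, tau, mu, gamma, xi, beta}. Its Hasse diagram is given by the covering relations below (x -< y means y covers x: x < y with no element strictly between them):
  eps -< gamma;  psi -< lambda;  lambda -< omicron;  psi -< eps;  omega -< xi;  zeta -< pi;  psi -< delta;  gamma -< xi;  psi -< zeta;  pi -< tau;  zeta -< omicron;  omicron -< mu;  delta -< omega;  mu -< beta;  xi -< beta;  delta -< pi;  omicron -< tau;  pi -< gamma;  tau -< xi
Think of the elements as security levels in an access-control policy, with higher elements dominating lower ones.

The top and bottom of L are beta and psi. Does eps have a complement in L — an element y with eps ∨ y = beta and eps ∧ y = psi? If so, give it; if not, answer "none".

Need y with eps ∨ y = beta and eps ∧ y = psi.
Checking each element gives: mu.

mu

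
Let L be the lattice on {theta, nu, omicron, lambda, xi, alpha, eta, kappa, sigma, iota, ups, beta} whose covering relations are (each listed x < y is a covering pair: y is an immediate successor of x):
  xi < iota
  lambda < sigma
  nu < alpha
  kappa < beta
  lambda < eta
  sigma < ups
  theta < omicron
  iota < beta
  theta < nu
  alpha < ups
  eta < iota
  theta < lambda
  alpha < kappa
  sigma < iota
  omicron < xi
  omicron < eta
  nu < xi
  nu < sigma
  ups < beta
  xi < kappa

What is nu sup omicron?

Common upper bounds of {nu, omicron}: beta, iota, kappa, xi.
The least among these is xi.

xi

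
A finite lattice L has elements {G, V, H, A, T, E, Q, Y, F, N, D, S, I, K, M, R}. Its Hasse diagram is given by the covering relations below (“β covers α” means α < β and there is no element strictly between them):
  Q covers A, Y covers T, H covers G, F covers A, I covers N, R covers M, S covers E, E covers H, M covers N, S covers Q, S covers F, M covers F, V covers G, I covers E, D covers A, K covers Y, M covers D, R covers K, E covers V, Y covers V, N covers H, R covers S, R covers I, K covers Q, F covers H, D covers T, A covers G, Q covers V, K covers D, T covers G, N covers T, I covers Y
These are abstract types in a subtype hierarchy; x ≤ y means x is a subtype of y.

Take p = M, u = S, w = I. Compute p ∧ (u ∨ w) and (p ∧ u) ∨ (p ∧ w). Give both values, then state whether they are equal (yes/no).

M; M; yes

u ∨ w = R, so p ∧ (u ∨ w) = M ∧ R = M.
p ∧ u = F and p ∧ w = N, so (p ∧ u) ∨ (p ∧ w) = F ∨ N = M.
Equal: yes.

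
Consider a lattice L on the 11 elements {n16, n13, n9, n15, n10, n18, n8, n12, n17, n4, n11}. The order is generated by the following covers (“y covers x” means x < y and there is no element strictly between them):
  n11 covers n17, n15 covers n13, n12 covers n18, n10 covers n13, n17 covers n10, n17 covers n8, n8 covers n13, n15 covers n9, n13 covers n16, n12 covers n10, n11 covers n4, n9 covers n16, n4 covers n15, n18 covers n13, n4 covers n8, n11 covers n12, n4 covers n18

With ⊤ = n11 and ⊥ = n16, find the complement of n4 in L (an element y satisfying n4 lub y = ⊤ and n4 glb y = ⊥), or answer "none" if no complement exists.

For every candidate y, either n4 ∨ y ≠ n11 or n4 ∧ y ≠ n16; no complement exists.

none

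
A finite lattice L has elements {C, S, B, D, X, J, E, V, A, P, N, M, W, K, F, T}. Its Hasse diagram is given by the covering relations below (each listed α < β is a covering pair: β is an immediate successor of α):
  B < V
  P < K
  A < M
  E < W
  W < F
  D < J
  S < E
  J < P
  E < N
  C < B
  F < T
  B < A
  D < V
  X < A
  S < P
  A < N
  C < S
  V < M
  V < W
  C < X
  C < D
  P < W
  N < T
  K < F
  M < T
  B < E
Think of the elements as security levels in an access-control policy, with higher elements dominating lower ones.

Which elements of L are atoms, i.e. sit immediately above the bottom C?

The atoms are exactly the elements that cover C: B, D, S, X.

B, D, S, X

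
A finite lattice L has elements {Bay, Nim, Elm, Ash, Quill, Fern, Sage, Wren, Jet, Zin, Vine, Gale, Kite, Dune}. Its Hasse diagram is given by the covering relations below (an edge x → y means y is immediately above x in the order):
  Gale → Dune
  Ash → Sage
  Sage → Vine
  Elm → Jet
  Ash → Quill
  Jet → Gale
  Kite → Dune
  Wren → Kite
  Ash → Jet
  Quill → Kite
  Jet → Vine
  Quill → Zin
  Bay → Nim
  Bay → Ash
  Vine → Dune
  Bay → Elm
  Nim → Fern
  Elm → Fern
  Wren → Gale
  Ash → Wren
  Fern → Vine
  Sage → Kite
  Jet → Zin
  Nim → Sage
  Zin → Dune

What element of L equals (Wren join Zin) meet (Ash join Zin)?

Wren ∨ Zin = Dune
Ash ∨ Zin = Zin
Dune ∧ Zin = Zin

Zin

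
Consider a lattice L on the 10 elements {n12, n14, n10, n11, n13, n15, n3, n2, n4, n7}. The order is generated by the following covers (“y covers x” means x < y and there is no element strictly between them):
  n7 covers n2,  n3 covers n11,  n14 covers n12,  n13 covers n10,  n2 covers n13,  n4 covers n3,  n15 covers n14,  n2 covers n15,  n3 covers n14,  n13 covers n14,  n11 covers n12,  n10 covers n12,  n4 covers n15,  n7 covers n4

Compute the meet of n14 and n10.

n12

Common lower bounds of {n14, n10}: n12.
The greatest among these is n12.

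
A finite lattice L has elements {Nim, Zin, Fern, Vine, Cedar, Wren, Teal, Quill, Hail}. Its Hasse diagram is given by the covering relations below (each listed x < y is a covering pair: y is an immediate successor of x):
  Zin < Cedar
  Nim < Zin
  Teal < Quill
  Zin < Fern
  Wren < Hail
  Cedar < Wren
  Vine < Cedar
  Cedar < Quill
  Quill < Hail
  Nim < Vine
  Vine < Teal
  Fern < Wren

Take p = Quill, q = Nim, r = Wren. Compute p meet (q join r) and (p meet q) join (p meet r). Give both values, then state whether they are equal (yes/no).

q join r = Wren, so p meet (q join r) = Quill meet Wren = Cedar.
p meet q = Nim and p meet r = Cedar, so (p meet q) join (p meet r) = Nim join Cedar = Cedar.
Equal: yes.

Cedar; Cedar; yes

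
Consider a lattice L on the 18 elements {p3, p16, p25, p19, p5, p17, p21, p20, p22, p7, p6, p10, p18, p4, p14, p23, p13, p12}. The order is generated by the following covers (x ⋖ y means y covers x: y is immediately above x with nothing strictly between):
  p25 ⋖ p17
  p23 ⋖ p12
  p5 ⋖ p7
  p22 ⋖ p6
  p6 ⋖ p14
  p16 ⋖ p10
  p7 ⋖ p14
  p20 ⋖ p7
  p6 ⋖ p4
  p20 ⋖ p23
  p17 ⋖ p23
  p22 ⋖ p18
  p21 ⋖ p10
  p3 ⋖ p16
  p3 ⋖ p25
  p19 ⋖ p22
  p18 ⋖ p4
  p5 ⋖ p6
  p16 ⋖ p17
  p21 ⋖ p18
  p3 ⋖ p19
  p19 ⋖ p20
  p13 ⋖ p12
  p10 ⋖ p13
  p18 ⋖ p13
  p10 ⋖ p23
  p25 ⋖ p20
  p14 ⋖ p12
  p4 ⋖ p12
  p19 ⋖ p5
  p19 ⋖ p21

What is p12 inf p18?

Common lower bounds of {p12, p18}: p18, p19, p21, p22, p3.
The greatest among these is p18.

p18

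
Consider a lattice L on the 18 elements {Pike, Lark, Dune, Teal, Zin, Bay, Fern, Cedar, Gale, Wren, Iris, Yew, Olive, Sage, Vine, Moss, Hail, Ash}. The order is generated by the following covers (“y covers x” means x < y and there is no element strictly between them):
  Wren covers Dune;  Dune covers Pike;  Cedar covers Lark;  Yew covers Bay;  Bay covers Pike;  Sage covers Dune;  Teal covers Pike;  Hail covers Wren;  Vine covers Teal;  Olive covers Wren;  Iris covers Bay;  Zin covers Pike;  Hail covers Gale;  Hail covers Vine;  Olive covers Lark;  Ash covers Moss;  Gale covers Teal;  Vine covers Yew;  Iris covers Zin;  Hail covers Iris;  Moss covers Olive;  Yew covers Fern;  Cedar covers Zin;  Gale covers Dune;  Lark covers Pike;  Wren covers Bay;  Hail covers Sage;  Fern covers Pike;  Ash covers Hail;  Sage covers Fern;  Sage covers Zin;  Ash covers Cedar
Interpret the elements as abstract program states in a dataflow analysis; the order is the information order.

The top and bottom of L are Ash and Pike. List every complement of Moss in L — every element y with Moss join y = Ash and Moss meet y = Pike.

Fern, Teal, Zin

Need y with Moss ∨ y = Ash and Moss ∧ y = Pike.
Checking each element gives: Fern, Teal, Zin.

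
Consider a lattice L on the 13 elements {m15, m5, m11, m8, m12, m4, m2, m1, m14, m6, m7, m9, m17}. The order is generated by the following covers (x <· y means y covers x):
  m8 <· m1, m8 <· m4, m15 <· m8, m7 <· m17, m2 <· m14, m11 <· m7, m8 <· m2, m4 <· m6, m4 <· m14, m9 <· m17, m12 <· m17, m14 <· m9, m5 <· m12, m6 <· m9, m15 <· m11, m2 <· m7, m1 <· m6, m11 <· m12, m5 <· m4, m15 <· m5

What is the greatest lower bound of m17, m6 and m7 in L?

m8

Common lower bounds of {m17, m6, m7}: m15, m8.
The greatest among these is m8.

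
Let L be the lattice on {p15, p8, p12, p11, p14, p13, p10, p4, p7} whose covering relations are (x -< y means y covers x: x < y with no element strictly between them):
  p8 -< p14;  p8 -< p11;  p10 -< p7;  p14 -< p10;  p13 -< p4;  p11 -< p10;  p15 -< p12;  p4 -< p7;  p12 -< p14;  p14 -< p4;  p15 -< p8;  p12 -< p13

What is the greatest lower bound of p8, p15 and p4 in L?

Common lower bounds of {p8, p15, p4}: p15.
The greatest among these is p15.

p15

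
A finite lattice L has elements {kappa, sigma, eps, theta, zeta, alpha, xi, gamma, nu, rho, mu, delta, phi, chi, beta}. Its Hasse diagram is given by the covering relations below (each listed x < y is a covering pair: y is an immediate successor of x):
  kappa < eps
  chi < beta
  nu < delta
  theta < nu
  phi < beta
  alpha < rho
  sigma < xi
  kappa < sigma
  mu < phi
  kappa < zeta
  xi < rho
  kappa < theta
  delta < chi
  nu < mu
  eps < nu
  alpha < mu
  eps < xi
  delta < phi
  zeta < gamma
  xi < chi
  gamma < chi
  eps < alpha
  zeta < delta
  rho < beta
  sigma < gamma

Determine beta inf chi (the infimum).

chi

Common lower bounds of {beta, chi}: chi, delta, eps, gamma, kappa, nu, sigma, theta, xi, zeta.
The greatest among these is chi.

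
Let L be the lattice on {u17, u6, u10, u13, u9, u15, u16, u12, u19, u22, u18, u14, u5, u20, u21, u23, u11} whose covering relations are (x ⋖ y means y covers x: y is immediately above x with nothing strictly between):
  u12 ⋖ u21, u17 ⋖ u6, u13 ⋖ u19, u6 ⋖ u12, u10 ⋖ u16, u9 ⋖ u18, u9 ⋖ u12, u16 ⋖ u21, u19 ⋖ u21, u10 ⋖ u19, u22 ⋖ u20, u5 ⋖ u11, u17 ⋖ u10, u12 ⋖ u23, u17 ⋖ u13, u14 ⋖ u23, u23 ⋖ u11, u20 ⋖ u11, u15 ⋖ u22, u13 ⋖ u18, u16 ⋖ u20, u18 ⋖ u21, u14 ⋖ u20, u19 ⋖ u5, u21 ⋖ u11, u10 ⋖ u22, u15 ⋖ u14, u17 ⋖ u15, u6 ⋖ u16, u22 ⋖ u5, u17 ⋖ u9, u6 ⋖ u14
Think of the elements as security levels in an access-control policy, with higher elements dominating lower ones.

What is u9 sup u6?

u12

Common upper bounds of {u9, u6}: u11, u12, u21, u23.
The least among these is u12.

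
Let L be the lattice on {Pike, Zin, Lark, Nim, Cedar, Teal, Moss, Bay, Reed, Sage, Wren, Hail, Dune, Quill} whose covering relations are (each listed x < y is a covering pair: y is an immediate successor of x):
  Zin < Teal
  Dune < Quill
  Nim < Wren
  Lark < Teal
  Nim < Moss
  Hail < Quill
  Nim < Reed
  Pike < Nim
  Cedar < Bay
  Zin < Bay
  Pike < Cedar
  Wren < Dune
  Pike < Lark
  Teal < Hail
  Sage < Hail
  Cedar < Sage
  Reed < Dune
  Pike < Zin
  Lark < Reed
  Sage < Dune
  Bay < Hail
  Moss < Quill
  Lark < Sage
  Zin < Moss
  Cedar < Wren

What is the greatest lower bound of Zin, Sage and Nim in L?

Common lower bounds of {Zin, Sage, Nim}: Pike.
The greatest among these is Pike.

Pike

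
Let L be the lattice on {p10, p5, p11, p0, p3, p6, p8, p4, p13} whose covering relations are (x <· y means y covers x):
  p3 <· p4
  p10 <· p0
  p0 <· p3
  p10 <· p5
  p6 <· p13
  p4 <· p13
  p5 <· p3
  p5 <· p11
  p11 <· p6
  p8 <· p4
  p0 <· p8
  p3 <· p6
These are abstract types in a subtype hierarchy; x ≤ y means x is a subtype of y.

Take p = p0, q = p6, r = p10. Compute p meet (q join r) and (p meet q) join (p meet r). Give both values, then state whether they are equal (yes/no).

q join r = p6, so p meet (q join r) = p0 meet p6 = p0.
p meet q = p0 and p meet r = p10, so (p meet q) join (p meet r) = p0 join p10 = p0.
Equal: yes.

p0; p0; yes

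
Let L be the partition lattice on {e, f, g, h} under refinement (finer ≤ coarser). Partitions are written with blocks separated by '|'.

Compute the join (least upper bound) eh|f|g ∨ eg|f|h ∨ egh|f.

egh|f

The join of eh|f|g, eg|f|h, egh|f merges any blocks that overlap across the partitions, giving egh|f.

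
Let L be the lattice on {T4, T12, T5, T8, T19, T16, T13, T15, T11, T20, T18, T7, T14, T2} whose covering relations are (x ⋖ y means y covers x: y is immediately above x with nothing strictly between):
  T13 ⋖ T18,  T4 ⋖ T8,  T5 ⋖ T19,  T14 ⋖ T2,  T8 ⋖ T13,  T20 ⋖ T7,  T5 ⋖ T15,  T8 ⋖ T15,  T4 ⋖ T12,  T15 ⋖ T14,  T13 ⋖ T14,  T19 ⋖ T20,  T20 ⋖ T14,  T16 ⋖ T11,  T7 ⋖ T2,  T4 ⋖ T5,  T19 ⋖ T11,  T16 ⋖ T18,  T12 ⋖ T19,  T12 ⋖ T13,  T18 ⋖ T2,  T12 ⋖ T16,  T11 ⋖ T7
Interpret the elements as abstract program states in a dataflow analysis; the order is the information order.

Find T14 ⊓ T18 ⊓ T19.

T12

Common lower bounds of {T14, T18, T19}: T12, T4.
The greatest among these is T12.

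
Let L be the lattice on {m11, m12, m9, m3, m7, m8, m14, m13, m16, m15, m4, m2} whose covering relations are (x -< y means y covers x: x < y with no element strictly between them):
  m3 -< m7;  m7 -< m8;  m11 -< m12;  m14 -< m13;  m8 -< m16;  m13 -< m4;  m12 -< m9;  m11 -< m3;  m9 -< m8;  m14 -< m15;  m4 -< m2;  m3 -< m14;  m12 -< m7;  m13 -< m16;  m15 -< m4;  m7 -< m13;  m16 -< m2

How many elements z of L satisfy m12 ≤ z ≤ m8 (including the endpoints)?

4

The interval [m12, m8] = {m12, m7, m8, m9}, which has 4 elements.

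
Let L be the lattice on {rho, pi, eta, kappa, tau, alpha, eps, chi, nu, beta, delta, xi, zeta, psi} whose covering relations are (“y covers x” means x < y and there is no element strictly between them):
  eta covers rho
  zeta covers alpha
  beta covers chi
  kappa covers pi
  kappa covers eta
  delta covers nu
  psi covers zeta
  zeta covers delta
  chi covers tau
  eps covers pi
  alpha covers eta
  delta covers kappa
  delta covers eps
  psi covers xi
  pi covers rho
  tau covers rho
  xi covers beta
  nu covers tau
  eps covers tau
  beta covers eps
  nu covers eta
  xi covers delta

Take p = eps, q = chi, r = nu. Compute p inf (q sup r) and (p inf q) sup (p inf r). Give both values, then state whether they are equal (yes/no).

eps; tau; no

q sup r = xi, so p inf (q sup r) = eps inf xi = eps.
p inf q = tau and p inf r = tau, so (p inf q) sup (p inf r) = tau sup tau = tau.
Equal: no.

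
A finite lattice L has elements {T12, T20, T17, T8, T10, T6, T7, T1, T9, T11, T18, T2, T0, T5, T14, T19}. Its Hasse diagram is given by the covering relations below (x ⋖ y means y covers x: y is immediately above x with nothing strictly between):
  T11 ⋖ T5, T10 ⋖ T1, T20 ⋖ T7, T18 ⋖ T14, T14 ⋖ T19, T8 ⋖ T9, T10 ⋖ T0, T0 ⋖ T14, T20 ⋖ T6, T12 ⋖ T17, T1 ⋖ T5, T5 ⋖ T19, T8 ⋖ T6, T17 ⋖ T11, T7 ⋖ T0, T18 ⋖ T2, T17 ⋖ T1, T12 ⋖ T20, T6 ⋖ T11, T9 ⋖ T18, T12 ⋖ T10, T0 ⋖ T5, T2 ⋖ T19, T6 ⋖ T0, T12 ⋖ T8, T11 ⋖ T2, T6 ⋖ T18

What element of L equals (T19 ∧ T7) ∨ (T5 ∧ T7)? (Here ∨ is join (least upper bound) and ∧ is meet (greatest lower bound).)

T19 ∧ T7 = T7
T5 ∧ T7 = T7
T7 ∨ T7 = T7

T7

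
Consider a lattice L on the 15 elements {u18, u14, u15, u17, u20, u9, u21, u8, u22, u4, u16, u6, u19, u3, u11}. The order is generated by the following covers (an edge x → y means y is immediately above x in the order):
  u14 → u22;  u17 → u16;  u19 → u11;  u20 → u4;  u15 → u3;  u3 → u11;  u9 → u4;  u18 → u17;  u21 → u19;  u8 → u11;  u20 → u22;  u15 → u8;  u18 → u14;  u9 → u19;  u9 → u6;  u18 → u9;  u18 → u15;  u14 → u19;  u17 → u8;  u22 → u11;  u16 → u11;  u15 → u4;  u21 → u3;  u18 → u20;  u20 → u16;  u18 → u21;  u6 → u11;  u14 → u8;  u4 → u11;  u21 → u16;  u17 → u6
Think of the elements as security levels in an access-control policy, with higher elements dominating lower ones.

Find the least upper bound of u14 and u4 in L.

u11

Common upper bounds of {u14, u4}: u11.
The least among these is u11.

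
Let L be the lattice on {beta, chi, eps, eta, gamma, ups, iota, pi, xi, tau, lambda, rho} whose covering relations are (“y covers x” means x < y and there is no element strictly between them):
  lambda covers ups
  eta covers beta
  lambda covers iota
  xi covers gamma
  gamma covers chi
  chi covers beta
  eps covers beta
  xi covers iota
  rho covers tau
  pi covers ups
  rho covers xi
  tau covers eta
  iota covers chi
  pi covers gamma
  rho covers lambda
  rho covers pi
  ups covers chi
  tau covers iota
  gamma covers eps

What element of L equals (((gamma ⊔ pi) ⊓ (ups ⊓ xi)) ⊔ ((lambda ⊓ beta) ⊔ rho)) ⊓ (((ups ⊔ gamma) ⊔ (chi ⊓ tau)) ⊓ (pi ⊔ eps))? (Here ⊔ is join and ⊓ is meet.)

gamma ∨ pi = pi
ups ∧ xi = chi
pi ∧ chi = chi
lambda ∧ beta = beta
beta ∨ rho = rho
chi ∨ rho = rho
ups ∨ gamma = pi
chi ∧ tau = chi
pi ∨ chi = pi
pi ∨ eps = pi
pi ∧ pi = pi
rho ∧ pi = pi

pi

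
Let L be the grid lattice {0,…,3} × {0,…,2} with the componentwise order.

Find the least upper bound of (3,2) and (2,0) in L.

(3,2)

In a product of chains, the join is componentwise max, giving (3,2).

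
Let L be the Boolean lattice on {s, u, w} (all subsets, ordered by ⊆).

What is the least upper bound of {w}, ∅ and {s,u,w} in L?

{s,u,w}

Under ⊆, join is union: {w} ∪ ∅ ∪ {s,u,w} = {s,u,w}.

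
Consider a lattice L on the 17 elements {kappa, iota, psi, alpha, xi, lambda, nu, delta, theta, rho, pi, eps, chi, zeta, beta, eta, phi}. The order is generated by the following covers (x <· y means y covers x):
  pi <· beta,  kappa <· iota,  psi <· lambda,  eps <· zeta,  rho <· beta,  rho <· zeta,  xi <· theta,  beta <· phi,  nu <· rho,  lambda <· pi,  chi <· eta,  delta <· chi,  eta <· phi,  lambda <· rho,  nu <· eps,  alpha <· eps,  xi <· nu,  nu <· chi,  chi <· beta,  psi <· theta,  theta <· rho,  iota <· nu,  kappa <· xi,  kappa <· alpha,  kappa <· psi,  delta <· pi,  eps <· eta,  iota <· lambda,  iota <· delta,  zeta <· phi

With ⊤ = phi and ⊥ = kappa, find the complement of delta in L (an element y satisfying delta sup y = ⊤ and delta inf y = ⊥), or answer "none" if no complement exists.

For every candidate y, either delta ∨ y ≠ phi or delta ∧ y ≠ kappa; no complement exists.

none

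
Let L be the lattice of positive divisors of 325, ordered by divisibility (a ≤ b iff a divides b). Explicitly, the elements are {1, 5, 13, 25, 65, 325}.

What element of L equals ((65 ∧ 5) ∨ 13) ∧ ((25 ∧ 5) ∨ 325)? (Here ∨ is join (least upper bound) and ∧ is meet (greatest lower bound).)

65 ∧ 5 = 5
5 ∨ 13 = 65
25 ∧ 5 = 5
5 ∨ 325 = 325
65 ∧ 325 = 65

65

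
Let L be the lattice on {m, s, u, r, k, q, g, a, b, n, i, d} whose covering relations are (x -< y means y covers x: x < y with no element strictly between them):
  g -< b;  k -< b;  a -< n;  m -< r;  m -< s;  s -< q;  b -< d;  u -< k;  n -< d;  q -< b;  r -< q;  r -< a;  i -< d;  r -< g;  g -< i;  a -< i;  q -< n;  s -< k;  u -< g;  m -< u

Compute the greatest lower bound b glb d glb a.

r

Common lower bounds of {b, d, a}: m, r.
The greatest among these is r.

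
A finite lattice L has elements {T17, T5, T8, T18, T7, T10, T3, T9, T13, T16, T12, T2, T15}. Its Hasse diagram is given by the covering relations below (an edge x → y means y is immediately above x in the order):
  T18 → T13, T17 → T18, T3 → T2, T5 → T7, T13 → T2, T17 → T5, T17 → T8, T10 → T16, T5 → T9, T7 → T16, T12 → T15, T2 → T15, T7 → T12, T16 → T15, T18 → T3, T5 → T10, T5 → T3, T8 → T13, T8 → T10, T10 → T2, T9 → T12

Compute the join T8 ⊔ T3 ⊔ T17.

Common upper bounds of {T8, T3, T17}: T15, T2.
The least among these is T2.

T2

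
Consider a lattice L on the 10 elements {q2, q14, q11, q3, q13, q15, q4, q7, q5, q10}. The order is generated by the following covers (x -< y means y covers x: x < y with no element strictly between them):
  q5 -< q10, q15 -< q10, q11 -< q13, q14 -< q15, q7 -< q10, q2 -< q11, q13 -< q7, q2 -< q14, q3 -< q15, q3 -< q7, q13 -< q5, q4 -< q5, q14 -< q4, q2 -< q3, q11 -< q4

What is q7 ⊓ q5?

q13

Common lower bounds of {q7, q5}: q11, q13, q2.
The greatest among these is q13.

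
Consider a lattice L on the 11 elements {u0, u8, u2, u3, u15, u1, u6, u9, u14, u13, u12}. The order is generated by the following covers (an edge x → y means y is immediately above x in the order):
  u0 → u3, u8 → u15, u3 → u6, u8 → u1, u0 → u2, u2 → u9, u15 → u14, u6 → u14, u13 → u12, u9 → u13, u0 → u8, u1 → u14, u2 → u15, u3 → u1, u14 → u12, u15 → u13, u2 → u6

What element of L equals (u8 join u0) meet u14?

u8 ∨ u0 = u8
u8 ∧ u14 = u8

u8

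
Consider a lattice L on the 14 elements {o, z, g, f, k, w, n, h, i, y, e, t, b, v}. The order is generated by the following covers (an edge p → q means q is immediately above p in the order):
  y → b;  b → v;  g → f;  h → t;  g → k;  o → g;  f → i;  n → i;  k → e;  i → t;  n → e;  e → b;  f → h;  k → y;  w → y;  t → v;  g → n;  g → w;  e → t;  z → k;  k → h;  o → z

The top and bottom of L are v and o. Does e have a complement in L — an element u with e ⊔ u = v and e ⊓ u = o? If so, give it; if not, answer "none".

For every candidate u, either e ∨ u ≠ v or e ∧ u ≠ o; no complement exists.

none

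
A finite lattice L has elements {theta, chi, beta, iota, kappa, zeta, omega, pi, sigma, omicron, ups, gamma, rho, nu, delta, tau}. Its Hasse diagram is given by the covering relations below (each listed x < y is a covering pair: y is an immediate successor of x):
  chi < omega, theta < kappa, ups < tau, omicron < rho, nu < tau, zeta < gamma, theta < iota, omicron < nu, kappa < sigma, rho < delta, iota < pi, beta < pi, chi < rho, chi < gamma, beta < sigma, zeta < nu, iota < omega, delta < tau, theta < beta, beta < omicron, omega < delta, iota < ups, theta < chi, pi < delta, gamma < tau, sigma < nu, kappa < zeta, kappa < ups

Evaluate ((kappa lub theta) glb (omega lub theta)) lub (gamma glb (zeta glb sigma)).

kappa ∨ theta = kappa
omega ∨ theta = omega
kappa ∧ omega = theta
zeta ∧ sigma = kappa
gamma ∧ kappa = kappa
theta ∨ kappa = kappa

kappa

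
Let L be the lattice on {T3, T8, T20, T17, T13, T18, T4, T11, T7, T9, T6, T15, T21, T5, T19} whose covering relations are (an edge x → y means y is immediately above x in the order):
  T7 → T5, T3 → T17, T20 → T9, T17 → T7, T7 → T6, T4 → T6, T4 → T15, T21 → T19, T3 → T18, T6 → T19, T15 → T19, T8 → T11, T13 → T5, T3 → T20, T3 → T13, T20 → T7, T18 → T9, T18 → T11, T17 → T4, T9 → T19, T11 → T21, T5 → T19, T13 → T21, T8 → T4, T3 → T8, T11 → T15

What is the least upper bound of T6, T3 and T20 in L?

T6

Common upper bounds of {T6, T3, T20}: T19, T6.
The least among these is T6.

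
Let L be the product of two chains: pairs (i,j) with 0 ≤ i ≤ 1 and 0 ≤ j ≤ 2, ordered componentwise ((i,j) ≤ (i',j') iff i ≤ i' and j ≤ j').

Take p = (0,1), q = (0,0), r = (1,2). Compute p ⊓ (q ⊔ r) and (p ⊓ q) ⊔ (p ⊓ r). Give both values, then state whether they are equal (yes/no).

(0,1); (0,1); yes

q ⊔ r = (1,2), so p ⊓ (q ⊔ r) = (0,1) ⊓ (1,2) = (0,1).
p ⊓ q = (0,0) and p ⊓ r = (0,1), so (p ⊓ q) ⊔ (p ⊓ r) = (0,0) ⊔ (0,1) = (0,1).
Equal: yes.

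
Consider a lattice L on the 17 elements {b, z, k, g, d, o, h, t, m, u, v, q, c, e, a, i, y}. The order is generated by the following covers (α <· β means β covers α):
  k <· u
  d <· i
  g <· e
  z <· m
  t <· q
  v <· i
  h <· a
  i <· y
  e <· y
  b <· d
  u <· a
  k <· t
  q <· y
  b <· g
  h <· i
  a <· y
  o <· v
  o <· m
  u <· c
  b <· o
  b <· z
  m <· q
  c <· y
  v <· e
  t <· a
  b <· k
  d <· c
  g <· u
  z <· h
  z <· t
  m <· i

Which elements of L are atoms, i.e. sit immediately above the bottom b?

d, g, k, o, z

The atoms are exactly the elements that cover b: d, g, k, o, z.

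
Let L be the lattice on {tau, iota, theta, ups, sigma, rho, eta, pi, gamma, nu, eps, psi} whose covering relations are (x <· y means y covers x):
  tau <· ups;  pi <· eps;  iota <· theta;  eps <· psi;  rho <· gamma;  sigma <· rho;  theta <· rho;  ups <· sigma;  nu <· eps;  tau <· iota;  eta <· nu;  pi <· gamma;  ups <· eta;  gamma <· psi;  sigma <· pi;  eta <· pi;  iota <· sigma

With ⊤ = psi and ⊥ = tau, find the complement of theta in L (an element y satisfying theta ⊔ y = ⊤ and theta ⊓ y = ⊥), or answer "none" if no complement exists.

Need y with theta ∨ y = psi and theta ∧ y = tau.
Checking each element gives: nu.

nu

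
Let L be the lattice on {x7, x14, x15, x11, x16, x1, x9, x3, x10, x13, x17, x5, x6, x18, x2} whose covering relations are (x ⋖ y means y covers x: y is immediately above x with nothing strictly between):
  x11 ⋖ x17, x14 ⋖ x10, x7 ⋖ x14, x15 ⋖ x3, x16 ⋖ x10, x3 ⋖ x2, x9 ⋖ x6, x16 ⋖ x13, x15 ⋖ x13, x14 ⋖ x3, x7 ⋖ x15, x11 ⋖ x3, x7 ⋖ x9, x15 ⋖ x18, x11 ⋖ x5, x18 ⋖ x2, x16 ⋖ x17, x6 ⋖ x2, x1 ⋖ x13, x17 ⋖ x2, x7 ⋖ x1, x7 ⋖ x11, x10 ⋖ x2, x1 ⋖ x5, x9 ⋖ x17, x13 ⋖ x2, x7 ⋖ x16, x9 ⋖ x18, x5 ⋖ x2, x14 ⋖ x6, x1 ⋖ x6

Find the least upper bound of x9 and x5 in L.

x2

Common upper bounds of {x9, x5}: x2.
The least among these is x2.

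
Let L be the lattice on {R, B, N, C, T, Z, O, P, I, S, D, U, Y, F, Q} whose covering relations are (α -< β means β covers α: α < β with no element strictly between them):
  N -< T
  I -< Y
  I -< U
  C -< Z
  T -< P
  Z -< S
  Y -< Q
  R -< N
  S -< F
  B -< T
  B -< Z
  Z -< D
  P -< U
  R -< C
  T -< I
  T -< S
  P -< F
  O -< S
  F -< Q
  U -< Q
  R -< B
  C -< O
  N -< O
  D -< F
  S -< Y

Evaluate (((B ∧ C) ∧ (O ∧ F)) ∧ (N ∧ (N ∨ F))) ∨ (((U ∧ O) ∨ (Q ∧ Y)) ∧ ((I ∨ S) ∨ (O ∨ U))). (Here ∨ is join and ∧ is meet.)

Y

B ∧ C = R
O ∧ F = O
R ∧ O = R
N ∨ F = F
N ∧ F = N
R ∧ N = R
U ∧ O = N
Q ∧ Y = Y
N ∨ Y = Y
I ∨ S = Y
O ∨ U = Q
Y ∨ Q = Q
Y ∧ Q = Y
R ∨ Y = Y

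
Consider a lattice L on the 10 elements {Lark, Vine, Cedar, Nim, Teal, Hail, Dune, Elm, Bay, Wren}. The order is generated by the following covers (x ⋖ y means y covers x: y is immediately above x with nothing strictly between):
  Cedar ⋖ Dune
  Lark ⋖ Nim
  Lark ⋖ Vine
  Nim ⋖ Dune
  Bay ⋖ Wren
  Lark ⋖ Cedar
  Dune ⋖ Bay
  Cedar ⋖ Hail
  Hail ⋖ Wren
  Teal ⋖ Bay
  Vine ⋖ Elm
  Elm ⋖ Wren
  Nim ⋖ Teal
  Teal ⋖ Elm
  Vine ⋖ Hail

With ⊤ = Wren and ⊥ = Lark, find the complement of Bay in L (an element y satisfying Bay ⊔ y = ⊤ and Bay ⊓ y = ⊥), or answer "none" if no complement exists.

Need y with Bay ∨ y = Wren and Bay ∧ y = Lark.
Checking each element gives: Vine.

Vine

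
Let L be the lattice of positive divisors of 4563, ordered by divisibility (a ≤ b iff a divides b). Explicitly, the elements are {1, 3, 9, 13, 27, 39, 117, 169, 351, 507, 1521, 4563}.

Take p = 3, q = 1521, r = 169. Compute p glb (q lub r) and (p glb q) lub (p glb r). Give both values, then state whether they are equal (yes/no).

3; 3; yes

q lub r = 1521, so p glb (q lub r) = 3 glb 1521 = 3.
p glb q = 3 and p glb r = 1, so (p glb q) lub (p glb r) = 3 lub 1 = 3.
Equal: yes.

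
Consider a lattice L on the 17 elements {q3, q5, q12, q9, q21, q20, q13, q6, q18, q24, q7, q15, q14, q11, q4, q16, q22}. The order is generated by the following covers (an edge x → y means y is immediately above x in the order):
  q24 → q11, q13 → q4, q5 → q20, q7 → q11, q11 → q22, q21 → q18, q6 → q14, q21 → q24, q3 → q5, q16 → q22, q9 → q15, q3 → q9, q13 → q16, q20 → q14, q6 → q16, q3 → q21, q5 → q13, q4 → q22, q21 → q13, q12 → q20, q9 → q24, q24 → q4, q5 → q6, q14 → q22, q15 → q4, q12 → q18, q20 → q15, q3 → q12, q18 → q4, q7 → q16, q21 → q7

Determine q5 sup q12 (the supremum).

q20

Common upper bounds of {q5, q12}: q14, q15, q20, q22, q4.
The least among these is q20.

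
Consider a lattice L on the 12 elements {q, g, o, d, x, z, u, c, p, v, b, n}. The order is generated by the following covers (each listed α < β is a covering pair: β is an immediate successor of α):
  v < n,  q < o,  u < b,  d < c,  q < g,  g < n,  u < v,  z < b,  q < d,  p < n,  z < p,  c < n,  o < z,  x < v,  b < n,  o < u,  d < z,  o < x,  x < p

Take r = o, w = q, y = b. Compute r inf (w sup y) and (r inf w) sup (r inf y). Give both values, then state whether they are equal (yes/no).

w sup y = b, so r inf (w sup y) = o inf b = o.
r inf w = q and r inf y = o, so (r inf w) sup (r inf y) = q sup o = o.
Equal: yes.

o; o; yes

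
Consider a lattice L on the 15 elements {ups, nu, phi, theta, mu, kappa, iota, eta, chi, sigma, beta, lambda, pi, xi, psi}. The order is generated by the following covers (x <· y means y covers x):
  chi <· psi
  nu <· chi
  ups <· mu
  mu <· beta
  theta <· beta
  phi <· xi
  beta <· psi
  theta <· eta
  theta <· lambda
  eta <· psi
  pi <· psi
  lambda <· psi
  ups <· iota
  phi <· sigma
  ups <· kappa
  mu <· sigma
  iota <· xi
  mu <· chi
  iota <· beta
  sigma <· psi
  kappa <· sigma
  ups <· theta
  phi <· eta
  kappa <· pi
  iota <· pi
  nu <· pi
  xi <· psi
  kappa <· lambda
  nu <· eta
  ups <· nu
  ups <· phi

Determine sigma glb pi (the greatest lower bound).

kappa

Common lower bounds of {sigma, pi}: kappa, ups.
The greatest among these is kappa.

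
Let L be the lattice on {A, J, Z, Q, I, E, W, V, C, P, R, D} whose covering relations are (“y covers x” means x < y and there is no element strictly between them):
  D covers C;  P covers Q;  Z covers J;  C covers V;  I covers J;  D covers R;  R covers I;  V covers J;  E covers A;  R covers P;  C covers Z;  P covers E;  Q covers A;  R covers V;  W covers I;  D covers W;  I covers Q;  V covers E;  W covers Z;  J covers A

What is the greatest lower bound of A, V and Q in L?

A

Common lower bounds of {A, V, Q}: A.
The greatest among these is A.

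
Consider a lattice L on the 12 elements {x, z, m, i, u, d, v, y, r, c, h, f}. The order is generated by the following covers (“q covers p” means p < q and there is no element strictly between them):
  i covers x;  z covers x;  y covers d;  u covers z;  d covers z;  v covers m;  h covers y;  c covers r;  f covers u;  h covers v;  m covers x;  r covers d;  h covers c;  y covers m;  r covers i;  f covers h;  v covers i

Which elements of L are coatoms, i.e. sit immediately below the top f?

The coatoms are exactly the elements covered by f: h, u.

h, u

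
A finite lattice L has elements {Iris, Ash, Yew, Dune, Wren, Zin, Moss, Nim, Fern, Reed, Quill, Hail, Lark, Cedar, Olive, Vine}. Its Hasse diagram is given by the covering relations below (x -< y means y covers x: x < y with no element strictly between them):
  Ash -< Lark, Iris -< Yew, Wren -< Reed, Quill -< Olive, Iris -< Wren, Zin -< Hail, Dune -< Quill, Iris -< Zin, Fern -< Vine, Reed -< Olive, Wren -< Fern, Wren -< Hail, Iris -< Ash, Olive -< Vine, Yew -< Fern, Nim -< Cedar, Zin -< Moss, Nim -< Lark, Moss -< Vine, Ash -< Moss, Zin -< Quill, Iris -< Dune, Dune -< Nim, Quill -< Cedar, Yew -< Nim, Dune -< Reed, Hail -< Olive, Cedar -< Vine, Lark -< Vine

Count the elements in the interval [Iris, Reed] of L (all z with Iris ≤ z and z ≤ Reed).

4

The interval [Iris, Reed] = {Dune, Iris, Reed, Wren}, which has 4 elements.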